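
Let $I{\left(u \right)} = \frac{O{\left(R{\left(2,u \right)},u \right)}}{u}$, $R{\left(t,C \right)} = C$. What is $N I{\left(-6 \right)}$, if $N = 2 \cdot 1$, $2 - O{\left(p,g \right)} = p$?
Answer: $- \frac{8}{3} \approx -2.6667$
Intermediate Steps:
$O{\left(p,g \right)} = 2 - p$
$I{\left(u \right)} = \frac{2 - u}{u}$
$N = 2$
$N I{\left(-6 \right)} = 2 \frac{2 - -6}{-6} = 2 \left(- \frac{2 + 6}{6}\right) = 2 \left(\left(- \frac{1}{6}\right) 8\right) = 2 \left(- \frac{4}{3}\right) = - \frac{8}{3}$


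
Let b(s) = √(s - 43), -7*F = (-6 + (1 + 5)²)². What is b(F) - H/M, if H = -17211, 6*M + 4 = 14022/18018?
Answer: -34456422/1075 + I*√8407/7 ≈ -32053.0 + 13.099*I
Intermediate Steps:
M = -1075/2002 (M = -⅔ + (14022/18018)/6 = -⅔ + (14022*(1/18018))/6 = -⅔ + (⅙)*(779/1001) = -⅔ + 779/6006 = -1075/2002 ≈ -0.53696)
F = -900/7 (F = -(-6 + (1 + 5)²)²/7 = -(-6 + 6²)²/7 = -(-6 + 36)²/7 = -⅐*30² = -⅐*900 = -900/7 ≈ -128.57)
b(s) = √(-43 + s)
b(F) - H/M = √(-43 - 900/7) - (-17211)/(-1075/2002) = √(-1201/7) - (-17211)*(-2002)/1075 = I*√8407/7 - 1*34456422/1075 = I*√8407/7 - 34456422/1075 = -34456422/1075 + I*√8407/7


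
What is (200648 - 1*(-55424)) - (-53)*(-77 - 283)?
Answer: 236992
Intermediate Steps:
(200648 - 1*(-55424)) - (-53)*(-77 - 283) = (200648 + 55424) - (-53)*(-360) = 256072 - 1*19080 = 256072 - 19080 = 236992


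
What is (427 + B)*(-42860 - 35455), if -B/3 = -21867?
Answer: -5170982820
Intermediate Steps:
B = 65601 (B = -3*(-21867) = 65601)
(427 + B)*(-42860 - 35455) = (427 + 65601)*(-42860 - 35455) = 66028*(-78315) = -5170982820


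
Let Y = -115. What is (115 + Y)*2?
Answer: 0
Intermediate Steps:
(115 + Y)*2 = (115 - 115)*2 = 0*2 = 0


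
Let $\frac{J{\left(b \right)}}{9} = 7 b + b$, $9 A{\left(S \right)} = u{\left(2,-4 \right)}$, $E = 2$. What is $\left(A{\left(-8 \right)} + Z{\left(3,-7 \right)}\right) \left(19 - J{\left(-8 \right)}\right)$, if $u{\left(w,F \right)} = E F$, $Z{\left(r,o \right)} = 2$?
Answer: $\frac{5950}{9} \approx 661.11$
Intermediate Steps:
$u{\left(w,F \right)} = 2 F$
$A{\left(S \right)} = - \frac{8}{9}$ ($A{\left(S \right)} = \frac{2 \left(-4\right)}{9} = \frac{1}{9} \left(-8\right) = - \frac{8}{9}$)
$J{\left(b \right)} = 72 b$ ($J{\left(b \right)} = 9 \left(7 b + b\right) = 9 \cdot 8 b = 72 b$)
$\left(A{\left(-8 \right)} + Z{\left(3,-7 \right)}\right) \left(19 - J{\left(-8 \right)}\right) = \left(- \frac{8}{9} + 2\right) \left(19 - 72 \left(-8\right)\right) = \frac{10 \left(19 - -576\right)}{9} = \frac{10 \left(19 + 576\right)}{9} = \frac{10}{9} \cdot 595 = \frac{5950}{9}$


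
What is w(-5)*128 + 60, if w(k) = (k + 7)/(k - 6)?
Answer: 404/11 ≈ 36.727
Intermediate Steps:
w(k) = (7 + k)/(-6 + k)
w(-5)*128 + 60 = ((7 - 5)/(-6 - 5))*128 + 60 = (2/(-11))*128 + 60 = -1/11*2*128 + 60 = -2/11*128 + 60 = -256/11 + 60 = 404/11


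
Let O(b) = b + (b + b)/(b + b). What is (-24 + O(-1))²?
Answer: 576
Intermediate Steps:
O(b) = 1 + b (O(b) = b + (2*b)/((2*b)) = b + (2*b)*(1/(2*b)) = b + 1 = 1 + b)
(-24 + O(-1))² = (-24 + (1 - 1))² = (-24 + 0)² = (-24)² = 576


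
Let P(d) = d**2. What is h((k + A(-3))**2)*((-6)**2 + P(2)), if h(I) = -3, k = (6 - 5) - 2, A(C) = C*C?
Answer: -120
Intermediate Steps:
A(C) = C**2
k = -1 (k = 1 - 2 = -1)
h((k + A(-3))**2)*((-6)**2 + P(2)) = -3*((-6)**2 + 2**2) = -3*(36 + 4) = -3*40 = -120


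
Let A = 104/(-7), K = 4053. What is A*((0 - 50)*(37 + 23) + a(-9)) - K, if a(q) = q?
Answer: 284565/7 ≈ 40652.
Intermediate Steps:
A = -104/7 (A = 104*(-1/7) = -104/7 ≈ -14.857)
A*((0 - 50)*(37 + 23) + a(-9)) - K = -104*((0 - 50)*(37 + 23) - 9)/7 - 1*4053 = -104*(-50*60 - 9)/7 - 4053 = -104*(-3000 - 9)/7 - 4053 = -104/7*(-3009) - 4053 = 312936/7 - 4053 = 284565/7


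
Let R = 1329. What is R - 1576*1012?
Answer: -1593583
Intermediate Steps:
R - 1576*1012 = 1329 - 1576*1012 = 1329 - 1594912 = -1593583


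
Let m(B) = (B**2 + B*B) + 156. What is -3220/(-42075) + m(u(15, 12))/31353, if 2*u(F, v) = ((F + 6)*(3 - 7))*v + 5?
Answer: 2836191293/175890330 ≈ 16.125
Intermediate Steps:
u(F, v) = 5/2 + v*(-24 - 4*F)/2 (u(F, v) = (((F + 6)*(3 - 7))*v + 5)/2 = (((6 + F)*(-4))*v + 5)/2 = ((-24 - 4*F)*v + 5)/2 = (v*(-24 - 4*F) + 5)/2 = (5 + v*(-24 - 4*F))/2 = 5/2 + v*(-24 - 4*F)/2)
m(B) = 156 + 2*B**2 (m(B) = (B**2 + B**2) + 156 = 2*B**2 + 156 = 156 + 2*B**2)
-3220/(-42075) + m(u(15, 12))/31353 = -3220/(-42075) + (156 + 2*(5/2 - 12*12 - 2*15*12)**2)/31353 = -3220*(-1/42075) + (156 + 2*(5/2 - 144 - 360)**2)*(1/31353) = 644/8415 + (156 + 2*(-1003/2)**2)*(1/31353) = 644/8415 + (156 + 2*(1006009/4))*(1/31353) = 644/8415 + (156 + 1006009/2)*(1/31353) = 644/8415 + (1006321/2)*(1/31353) = 644/8415 + 1006321/62706 = 2836191293/175890330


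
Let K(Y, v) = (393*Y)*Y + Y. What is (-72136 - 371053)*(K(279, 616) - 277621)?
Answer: -13434907131319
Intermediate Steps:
K(Y, v) = Y + 393*Y**2 (K(Y, v) = 393*Y**2 + Y = Y + 393*Y**2)
(-72136 - 371053)*(K(279, 616) - 277621) = (-72136 - 371053)*(279*(1 + 393*279) - 277621) = -443189*(279*(1 + 109647) - 277621) = -443189*(279*109648 - 277621) = -443189*(30591792 - 277621) = -443189*30314171 = -13434907131319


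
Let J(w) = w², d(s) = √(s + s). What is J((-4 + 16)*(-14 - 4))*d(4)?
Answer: 93312*√2 ≈ 1.3196e+5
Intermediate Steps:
d(s) = √2*√s (d(s) = √(2*s) = √2*√s)
J((-4 + 16)*(-14 - 4))*d(4) = ((-4 + 16)*(-14 - 4))²*(√2*√4) = (12*(-18))²*(√2*2) = (-216)²*(2*√2) = 46656*(2*√2) = 93312*√2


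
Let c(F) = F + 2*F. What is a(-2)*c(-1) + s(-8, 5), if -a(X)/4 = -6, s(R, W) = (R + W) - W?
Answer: -80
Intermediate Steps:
s(R, W) = R
a(X) = 24 (a(X) = -4*(-6) = 24)
c(F) = 3*F
a(-2)*c(-1) + s(-8, 5) = 24*(3*(-1)) - 8 = 24*(-3) - 8 = -72 - 8 = -80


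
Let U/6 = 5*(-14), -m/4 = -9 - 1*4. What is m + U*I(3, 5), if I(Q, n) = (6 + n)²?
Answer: -50768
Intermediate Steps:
m = 52 (m = -4*(-9 - 1*4) = -4*(-9 - 4) = -4*(-13) = 52)
U = -420 (U = 6*(5*(-14)) = 6*(-70) = -420)
m + U*I(3, 5) = 52 - 420*(6 + 5)² = 52 - 420*11² = 52 - 420*121 = 52 - 50820 = -50768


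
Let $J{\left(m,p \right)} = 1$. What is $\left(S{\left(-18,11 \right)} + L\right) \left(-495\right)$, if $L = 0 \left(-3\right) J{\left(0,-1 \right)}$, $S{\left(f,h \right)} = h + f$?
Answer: $3465$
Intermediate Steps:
$S{\left(f,h \right)} = f + h$
$L = 0$ ($L = 0 \left(-3\right) 1 = 0 \cdot 1 = 0$)
$\left(S{\left(-18,11 \right)} + L\right) \left(-495\right) = \left(\left(-18 + 11\right) + 0\right) \left(-495\right) = \left(-7 + 0\right) \left(-495\right) = \left(-7\right) \left(-495\right) = 3465$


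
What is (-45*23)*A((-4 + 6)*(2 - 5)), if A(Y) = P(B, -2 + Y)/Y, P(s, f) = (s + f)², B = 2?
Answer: 6210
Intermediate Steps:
P(s, f) = (f + s)²
A(Y) = Y (A(Y) = ((-2 + Y) + 2)²/Y = Y²/Y = Y)
(-45*23)*A((-4 + 6)*(2 - 5)) = (-45*23)*((-4 + 6)*(2 - 5)) = -2070*(-3) = -1035*(-6) = 6210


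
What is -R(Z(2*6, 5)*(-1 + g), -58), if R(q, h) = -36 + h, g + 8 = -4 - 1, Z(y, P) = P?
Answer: 94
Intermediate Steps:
g = -13 (g = -8 + (-4 - 1) = -8 - 5 = -13)
-R(Z(2*6, 5)*(-1 + g), -58) = -(-36 - 58) = -1*(-94) = 94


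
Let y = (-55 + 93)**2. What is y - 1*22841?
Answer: -21397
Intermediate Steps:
y = 1444 (y = 38**2 = 1444)
y - 1*22841 = 1444 - 1*22841 = 1444 - 22841 = -21397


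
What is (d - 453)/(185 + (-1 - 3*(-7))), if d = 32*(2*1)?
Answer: -389/205 ≈ -1.8976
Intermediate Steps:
d = 64 (d = 32*2 = 64)
(d - 453)/(185 + (-1 - 3*(-7))) = (64 - 453)/(185 + (-1 - 3*(-7))) = -389/(185 + (-1 + 21)) = -389/(185 + 20) = -389/205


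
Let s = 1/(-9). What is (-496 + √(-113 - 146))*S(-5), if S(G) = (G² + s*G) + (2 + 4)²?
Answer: -274784/9 + 554*I*√259/9 ≈ -30532.0 + 990.64*I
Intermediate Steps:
s = -⅑ ≈ -0.11111
S(G) = 36 + G² - G/9 (S(G) = (G² - G/9) + (2 + 4)² = (G² - G/9) + 6² = (G² - G/9) + 36 = 36 + G² - G/9)
(-496 + √(-113 - 146))*S(-5) = (-496 + √(-113 - 146))*(36 + (-5)² - ⅑*(-5)) = (-496 + √(-259))*(36 + 25 + 5/9) = (-496 + I*√259)*(554/9) = -274784/9 + 554*I*√259/9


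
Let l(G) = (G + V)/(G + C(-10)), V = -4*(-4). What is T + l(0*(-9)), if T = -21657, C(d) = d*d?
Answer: -541421/25 ≈ -21657.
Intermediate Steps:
C(d) = d**2
V = 16
l(G) = (16 + G)/(100 + G) (l(G) = (G + 16)/(G + (-10)**2) = (16 + G)/(G + 100) = (16 + G)/(100 + G))
T + l(0*(-9)) = -21657 + (16 + 0*(-9))/(100 + 0*(-9)) = -21657 + (16 + 0)/(100 + 0) = -21657 + 16/100 = -21657 + (1/100)*16 = -21657 + 4/25 = -541421/25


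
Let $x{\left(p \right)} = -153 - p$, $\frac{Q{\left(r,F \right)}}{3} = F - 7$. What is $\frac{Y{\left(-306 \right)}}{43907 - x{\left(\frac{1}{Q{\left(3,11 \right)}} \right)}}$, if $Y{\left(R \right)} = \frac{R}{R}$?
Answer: $\frac{12}{528721} \approx 2.2696 \cdot 10^{-5}$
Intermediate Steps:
$Q{\left(r,F \right)} = -21 + 3 F$ ($Q{\left(r,F \right)} = 3 \left(F - 7\right) = 3 \left(-7 + F\right) = -21 + 3 F$)
$Y{\left(R \right)} = 1$
$\frac{Y{\left(-306 \right)}}{43907 - x{\left(\frac{1}{Q{\left(3,11 \right)}} \right)}} = 1 \frac{1}{43907 - \left(-153 - \frac{1}{-21 + 3 \cdot 11}\right)} = 1 \frac{1}{43907 - \left(-153 - \frac{1}{-21 + 33}\right)} = 1 \frac{1}{43907 - \left(-153 - \frac{1}{12}\right)} = 1 \frac{1}{43907 - - \frac{1837}{12}} = 1 \frac{1}{43907 + \frac{1837}{12}} = 1 \frac{1}{\frac{528721}{12}} = 1 \cdot \frac{12}{528721} = \frac{12}{528721}$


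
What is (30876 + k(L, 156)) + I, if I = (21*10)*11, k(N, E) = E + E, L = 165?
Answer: 33498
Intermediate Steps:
k(N, E) = 2*E
I = 2310 (I = 210*11 = 2310)
(30876 + k(L, 156)) + I = (30876 + 2*156) + 2310 = (30876 + 312) + 2310 = 31188 + 2310 = 33498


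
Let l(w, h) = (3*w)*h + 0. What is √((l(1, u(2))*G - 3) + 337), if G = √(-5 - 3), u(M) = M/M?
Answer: √(334 + 6*I*√2) ≈ 18.277 + 0.2321*I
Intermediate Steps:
u(M) = 1
l(w, h) = 3*h*w (l(w, h) = 3*h*w + 0 = 3*h*w)
G = 2*I*√2 (G = √(-8) = 2*I*√2 ≈ 2.8284*I)
√((l(1, u(2))*G - 3) + 337) = √(((3*1*1)*(2*I*√2) - 3) + 337) = √((3*(2*I*√2) - 3) + 337) = √((6*I*√2 - 3) + 337) = √((-3 + 6*I*√2) + 337) = √(334 + 6*I*√2)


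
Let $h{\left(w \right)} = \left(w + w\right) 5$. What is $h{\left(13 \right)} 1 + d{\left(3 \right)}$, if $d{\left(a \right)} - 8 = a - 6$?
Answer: $135$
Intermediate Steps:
$d{\left(a \right)} = 2 + a$ ($d{\left(a \right)} = 8 + \left(a - 6\right) = 8 + \left(-6 + a\right) = 2 + a$)
$h{\left(w \right)} = 10 w$ ($h{\left(w \right)} = 2 w 5 = 10 w$)
$h{\left(13 \right)} 1 + d{\left(3 \right)} = 10 \cdot 13 \cdot 1 + \left(2 + 3\right) = 130 \cdot 1 + 5 = 130 + 5 = 135$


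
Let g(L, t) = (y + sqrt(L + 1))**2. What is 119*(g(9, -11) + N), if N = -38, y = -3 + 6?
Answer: -2261 + 714*sqrt(10) ≈ -3.1338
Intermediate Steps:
y = 3
g(L, t) = (3 + sqrt(1 + L))**2 (g(L, t) = (3 + sqrt(L + 1))**2 = (3 + sqrt(1 + L))**2)
119*(g(9, -11) + N) = 119*((3 + sqrt(1 + 9))**2 - 38) = 119*((3 + sqrt(10))**2 - 38) = 119*(-38 + (3 + sqrt(10))**2) = -4522 + 119*(3 + sqrt(10))**2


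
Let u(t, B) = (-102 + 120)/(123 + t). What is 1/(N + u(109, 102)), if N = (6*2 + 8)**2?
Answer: 116/46409 ≈ 0.0024995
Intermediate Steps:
u(t, B) = 18/(123 + t)
N = 400 (N = (12 + 8)**2 = 20**2 = 400)
1/(N + u(109, 102)) = 1/(400 + 18/(123 + 109)) = 1/(400 + 18/232) = 1/(400 + 18*(1/232)) = 1/(400 + 9/116) = 1/(46409/116) = 116/46409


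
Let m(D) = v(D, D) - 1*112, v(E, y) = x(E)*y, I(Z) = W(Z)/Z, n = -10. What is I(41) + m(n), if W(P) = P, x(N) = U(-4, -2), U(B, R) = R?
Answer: -91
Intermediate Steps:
x(N) = -2
I(Z) = 1 (I(Z) = Z/Z = 1)
v(E, y) = -2*y
m(D) = -112 - 2*D (m(D) = -2*D - 1*112 = -2*D - 112 = -112 - 2*D)
I(41) + m(n) = 1 + (-112 - 2*(-10)) = 1 + (-112 + 20) = 1 - 92 = -91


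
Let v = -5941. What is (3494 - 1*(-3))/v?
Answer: -269/457 ≈ -0.58862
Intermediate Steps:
(3494 - 1*(-3))/v = (3494 - 1*(-3))/(-5941) = (3494 + 3)*(-1/5941) = 3497*(-1/5941) = -269/457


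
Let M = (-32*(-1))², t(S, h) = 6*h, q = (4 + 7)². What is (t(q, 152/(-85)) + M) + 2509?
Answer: 299393/85 ≈ 3522.3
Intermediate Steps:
q = 121 (q = 11² = 121)
M = 1024 (M = 32² = 1024)
(t(q, 152/(-85)) + M) + 2509 = (6*(152/(-85)) + 1024) + 2509 = (6*(152*(-1/85)) + 1024) + 2509 = (6*(-152/85) + 1024) + 2509 = (-912/85 + 1024) + 2509 = 86128/85 + 2509 = 299393/85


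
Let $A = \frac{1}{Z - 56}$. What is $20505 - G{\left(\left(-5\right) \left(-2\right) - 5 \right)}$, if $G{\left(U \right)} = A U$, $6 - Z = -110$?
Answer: $\frac{246059}{12} \approx 20505.0$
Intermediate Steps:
$Z = 116$ ($Z = 6 - -110 = 6 + 110 = 116$)
$A = \frac{1}{60}$ ($A = \frac{1}{116 - 56} = \frac{1}{60} \approx 0.016667$)
$G{\left(U \right)} = \frac{U}{60}$
$20505 - G{\left(\left(-5\right) \left(-2\right) - 5 \right)} = 20505 - \frac{\left(-5\right) \left(-2\right) - 5}{60} = 20505 - \frac{10 - 5}{60} = 20505 - \frac{1}{60} \cdot 5 = 20505 - \frac{1}{12} = \frac{246059}{12}$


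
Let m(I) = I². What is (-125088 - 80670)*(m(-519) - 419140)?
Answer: 30818227482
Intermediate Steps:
(-125088 - 80670)*(m(-519) - 419140) = (-125088 - 80670)*((-519)² - 419140) = -205758*(269361 - 419140) = -205758*(-149779) = 30818227482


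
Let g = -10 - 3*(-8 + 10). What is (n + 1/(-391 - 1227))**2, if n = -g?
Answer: 670136769/2617924 ≈ 255.98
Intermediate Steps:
g = -16 (g = -10 - 3*2 = -10 - 6 = -16)
n = 16 (n = -1*(-16) = 16)
(n + 1/(-391 - 1227))**2 = (16 + 1/(-391 - 1227))**2 = (16 + 1/(-1618))**2 = (16 - 1/1618)**2 = (25887/1618)**2 = 670136769/2617924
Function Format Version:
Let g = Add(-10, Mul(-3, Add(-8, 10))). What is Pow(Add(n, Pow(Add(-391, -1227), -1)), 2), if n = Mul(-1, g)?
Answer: Rational(670136769, 2617924) ≈ 255.98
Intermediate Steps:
g = -16 (g = Add(-10, Mul(-3, 2)) = Add(-10, -6) = -16)
n = 16 (n = Mul(-1, -16) = 16)
Pow(Add(n, Pow(Add(-391, -1227), -1)), 2) = Pow(Add(16, Pow(Add(-391, -1227), -1)), 2) = Pow(Add(16, Pow(-1618, -1)), 2) = Pow(Add(16, Rational(-1, 1618)), 2) = Pow(Rational(25887, 1618), 2) = Rational(670136769, 2617924)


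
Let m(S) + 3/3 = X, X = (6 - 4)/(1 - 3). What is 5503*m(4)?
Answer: -11006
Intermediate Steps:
X = -1 (X = 2/(-2) = 2*(-½) = -1)
m(S) = -2 (m(S) = -1 - 1 = -2)
5503*m(4) = 5503*(-2) = -11006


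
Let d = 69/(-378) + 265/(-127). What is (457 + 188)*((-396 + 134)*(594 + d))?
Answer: -266690920705/2667 ≈ -9.9997e+7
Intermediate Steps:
d = -36311/16002 (d = 69*(-1/378) + 265*(-1/127) = -23/126 - 265/127 = -36311/16002 ≈ -2.2692)
(457 + 188)*((-396 + 134)*(594 + d)) = (457 + 188)*((-396 + 134)*(594 - 36311/16002)) = 645*(-262*9468877/16002) = 645*(-1240422887/8001) = -266690920705/2667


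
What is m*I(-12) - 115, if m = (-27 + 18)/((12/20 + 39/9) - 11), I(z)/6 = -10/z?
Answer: -9790/91 ≈ -107.58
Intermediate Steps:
I(z) = -60/z (I(z) = 6*(-10/z) = -60/z)
m = 135/91 (m = -9/((12*(1/20) + 39*(1/9)) - 11) = -9/((3/5 + 13/3) - 11) = -9/(74/15 - 11) = -9/(-91/15) = -9*(-15/91) = 135/91 ≈ 1.4835)
m*I(-12) - 115 = 135*(-60/(-12))/91 - 115 = 135*(-60*(-1/12))/91 - 115 = (135/91)*5 - 115 = 675/91 - 115 = -9790/91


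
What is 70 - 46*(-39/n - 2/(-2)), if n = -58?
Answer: -201/29 ≈ -6.9310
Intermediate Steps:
70 - 46*(-39/n - 2/(-2)) = 70 - 46*(-39/(-58) - 2/(-2)) = 70 - 46*(-39*(-1/58) - 2*(-1/2)) = 70 - 46*(39/58 + 1) = 70 - 46*97/58 = 70 - 2231/29 = -201/29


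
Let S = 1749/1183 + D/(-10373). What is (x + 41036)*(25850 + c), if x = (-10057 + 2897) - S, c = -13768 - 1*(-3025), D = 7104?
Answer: 6279850456259673/12271259 ≈ 5.1175e+8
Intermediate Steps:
c = -10743 (c = -13768 + 3025 = -10743)
S = 9738345/12271259 (S = 1749/1183 + 7104/(-10373) = 1749*(1/1183) + 7104*(-1/10373) = 1749/1183 - 7104/10373 = 9738345/12271259 ≈ 0.79359)
x = -87871952785/12271259 (x = (-10057 + 2897) - 1*9738345/12271259 = -7160 - 9738345/12271259 = -87871952785/12271259 ≈ -7160.8)
(x + 41036)*(25850 + c) = (-87871952785/12271259 + 41036)*(25850 - 10743) = (415691431539/12271259)*15107 = 6279850456259673/12271259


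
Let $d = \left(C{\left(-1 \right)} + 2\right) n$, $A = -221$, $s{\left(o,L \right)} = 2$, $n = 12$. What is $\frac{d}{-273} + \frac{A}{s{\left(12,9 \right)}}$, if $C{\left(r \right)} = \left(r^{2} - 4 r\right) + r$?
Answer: $- \frac{20159}{182} \approx -110.76$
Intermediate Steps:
$C{\left(r \right)} = r^{2} - 3 r$
$d = 72$ ($d = \left(- (-3 - 1) + 2\right) 12 = \left(\left(-1\right) \left(-4\right) + 2\right) 12 = \left(4 + 2\right) 12 = 6 \cdot 12 = 72$)
$\frac{d}{-273} + \frac{A}{s{\left(12,9 \right)}} = \frac{72}{-273} - \frac{221}{2} = 72 \left(- \frac{1}{273}\right) - \frac{221}{2} = - \frac{24}{91} - \frac{221}{2} = - \frac{20159}{182}$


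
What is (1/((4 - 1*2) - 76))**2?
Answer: 1/5476 ≈ 0.00018262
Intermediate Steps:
(1/((4 - 1*2) - 76))**2 = (1/((4 - 2) - 76))**2 = (1/(2 - 76))**2 = (1/(-74))**2 = (-1/74)**2 = 1/5476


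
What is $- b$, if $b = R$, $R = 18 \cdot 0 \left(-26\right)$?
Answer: $0$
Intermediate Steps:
$R = 0$ ($R = 0 \left(-26\right) = 0$)
$b = 0$
$- b = \left(-1\right) 0 = 0$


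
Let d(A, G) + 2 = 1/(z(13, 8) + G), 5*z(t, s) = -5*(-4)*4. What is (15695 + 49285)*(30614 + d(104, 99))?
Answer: 45750871476/23 ≈ 1.9892e+9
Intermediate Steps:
z(t, s) = 16 (z(t, s) = (-5*(-4)*4)/5 = (20*4)/5 = (⅕)*80 = 16)
d(A, G) = -2 + 1/(16 + G)
(15695 + 49285)*(30614 + d(104, 99)) = (15695 + 49285)*(30614 + (-31 - 2*99)/(16 + 99)) = 64980*(30614 + (-31 - 198)/115) = 64980*(30614 + (1/115)*(-229)) = 64980*(30614 - 229/115) = 64980*(3520381/115) = 45750871476/23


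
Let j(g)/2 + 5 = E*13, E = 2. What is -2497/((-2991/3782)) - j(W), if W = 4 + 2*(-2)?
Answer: 9318032/2991 ≈ 3115.4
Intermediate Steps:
W = 0 (W = 4 - 4 = 0)
j(g) = 42 (j(g) = -10 + 2*(2*13) = -10 + 2*26 = -10 + 52 = 42)
-2497/((-2991/3782)) - j(W) = -2497/((-2991/3782)) - 1*42 = -2497/((-2991*1/3782)) - 42 = -2497/(-2991/3782) - 42 = -2497*(-3782/2991) - 42 = 9443654/2991 - 42 = 9318032/2991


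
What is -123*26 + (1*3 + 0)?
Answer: -3195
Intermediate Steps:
-123*26 + (1*3 + 0) = -3198 + (3 + 0) = -3198 + 3 = -3195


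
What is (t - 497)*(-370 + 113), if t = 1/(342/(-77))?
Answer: 43703107/342 ≈ 1.2779e+5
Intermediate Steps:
t = -77/342 (t = 1/(342*(-1/77)) = 1/(-342/77) = -77/342 ≈ -0.22515)
(t - 497)*(-370 + 113) = (-77/342 - 497)*(-370 + 113) = -170051/342*(-257) = 43703107/342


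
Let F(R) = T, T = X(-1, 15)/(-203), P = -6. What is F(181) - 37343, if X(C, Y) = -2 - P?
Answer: -7580633/203 ≈ -37343.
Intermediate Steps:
X(C, Y) = 4 (X(C, Y) = -2 - 1*(-6) = -2 + 6 = 4)
T = -4/203 (T = 4/(-203) = 4*(-1/203) = -4/203 ≈ -0.019704)
F(R) = -4/203
F(181) - 37343 = -4/203 - 37343 = -7580633/203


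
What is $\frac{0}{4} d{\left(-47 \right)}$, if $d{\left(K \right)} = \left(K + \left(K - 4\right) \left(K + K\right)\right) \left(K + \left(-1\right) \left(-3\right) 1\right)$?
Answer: $0$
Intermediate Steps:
$d{\left(K \right)} = \left(3 + K\right) \left(K + 2 K \left(-4 + K\right)\right)$ ($d{\left(K \right)} = \left(K + \left(-4 + K\right) 2 K\right) \left(K + 3 \cdot 1\right) = \left(K + 2 K \left(-4 + K\right)\right) \left(K + 3\right) = \left(K + 2 K \left(-4 + K\right)\right) \left(3 + K\right) = \left(3 + K\right) \left(K + 2 K \left(-4 + K\right)\right)$)
$\frac{0}{4} d{\left(-47 \right)} = \frac{0}{4} \left(- 47 \left(-21 - -47 + 2 \left(-47\right)^{2}\right)\right) = 0 \cdot \frac{1}{4} \left(- 47 \left(-21 + 47 + 2 \cdot 2209\right)\right) = 0 \left(- 47 \left(-21 + 47 + 4418\right)\right) = 0 \left(\left(-47\right) 4444\right) = 0 \left(-208868\right) = 0$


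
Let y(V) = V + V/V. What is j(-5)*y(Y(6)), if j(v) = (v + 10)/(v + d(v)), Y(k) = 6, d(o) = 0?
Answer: -7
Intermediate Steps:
y(V) = 1 + V (y(V) = V + 1 = 1 + V)
j(v) = (10 + v)/v (j(v) = (v + 10)/(v + 0) = (10 + v)/v)
j(-5)*y(Y(6)) = ((10 - 5)/(-5))*(1 + 6) = -1/5*5*7 = -1*7 = -7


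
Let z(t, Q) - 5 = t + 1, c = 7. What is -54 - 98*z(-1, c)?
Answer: -544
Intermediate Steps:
z(t, Q) = 6 + t (z(t, Q) = 5 + (t + 1) = 5 + (1 + t) = 6 + t)
-54 - 98*z(-1, c) = -54 - 98*(6 - 1) = -54 - 98*5 = -54 - 490 = -544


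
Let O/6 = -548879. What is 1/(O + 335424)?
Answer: -1/2957850 ≈ -3.3808e-7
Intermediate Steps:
O = -3293274 (O = 6*(-548879) = -3293274)
1/(O + 335424) = 1/(-3293274 + 335424) = 1/(-2957850) = -1/2957850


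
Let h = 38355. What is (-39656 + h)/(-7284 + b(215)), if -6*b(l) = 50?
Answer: 3903/21877 ≈ 0.17841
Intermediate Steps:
b(l) = -25/3 (b(l) = -1/6*50 = -25/3)
(-39656 + h)/(-7284 + b(215)) = (-39656 + 38355)/(-7284 - 25/3) = -1301/(-21877/3) = -1301*(-3/21877) = 3903/21877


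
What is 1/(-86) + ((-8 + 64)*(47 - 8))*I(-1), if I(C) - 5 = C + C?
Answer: 563471/86 ≈ 6552.0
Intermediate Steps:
I(C) = 5 + 2*C (I(C) = 5 + (C + C) = 5 + 2*C)
1/(-86) + ((-8 + 64)*(47 - 8))*I(-1) = 1/(-86) + ((-8 + 64)*(47 - 8))*(5 + 2*(-1)) = -1/86 + (56*39)*(5 - 2) = -1/86 + 2184*3 = -1/86 + 6552 = 563471/86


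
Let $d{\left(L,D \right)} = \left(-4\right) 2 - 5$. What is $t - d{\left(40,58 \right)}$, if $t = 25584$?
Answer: $25597$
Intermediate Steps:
$d{\left(L,D \right)} = -13$ ($d{\left(L,D \right)} = -8 - 5 = -13$)
$t - d{\left(40,58 \right)} = 25584 - -13 = 25584 + 13 = 25597$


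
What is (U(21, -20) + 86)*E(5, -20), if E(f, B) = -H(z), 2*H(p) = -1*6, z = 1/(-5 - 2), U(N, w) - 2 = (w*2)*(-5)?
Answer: 864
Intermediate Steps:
U(N, w) = 2 - 10*w (U(N, w) = 2 + (w*2)*(-5) = 2 + (2*w)*(-5) = 2 - 10*w)
z = -⅐ (z = 1/(-7) = -⅐ ≈ -0.14286)
H(p) = -3 (H(p) = (-1*6)/2 = (½)*(-6) = -3)
E(f, B) = 3 (E(f, B) = -1*(-3) = 3)
(U(21, -20) + 86)*E(5, -20) = ((2 - 10*(-20)) + 86)*3 = ((2 + 200) + 86)*3 = (202 + 86)*3 = 288*3 = 864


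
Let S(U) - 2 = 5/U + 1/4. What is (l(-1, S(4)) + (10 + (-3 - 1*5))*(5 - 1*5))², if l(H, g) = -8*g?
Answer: 784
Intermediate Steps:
S(U) = 9/4 + 5/U (S(U) = 2 + (5/U + 1/4) = 2 + (5/U + 1*(¼)) = 2 + (5/U + ¼) = 2 + (¼ + 5/U) = 9/4 + 5/U)
(l(-1, S(4)) + (10 + (-3 - 1*5))*(5 - 1*5))² = (-8*(9/4 + 5/4) + (10 + (-3 - 1*5))*(5 - 1*5))² = (-8*(9/4 + 5*(¼)) + (10 + (-3 - 5))*(5 - 5))² = (-8*(9/4 + 5/4) + (10 - 8)*0)² = (-8*7/2 + 2*0)² = (-28 + 0)² = (-28)² = 784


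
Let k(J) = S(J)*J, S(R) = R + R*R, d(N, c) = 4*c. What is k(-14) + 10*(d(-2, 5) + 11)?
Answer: -2238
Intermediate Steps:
S(R) = R + R**2
k(J) = J**2*(1 + J) (k(J) = (J*(1 + J))*J = J**2*(1 + J))
k(-14) + 10*(d(-2, 5) + 11) = (-14)**2*(1 - 14) + 10*(4*5 + 11) = 196*(-13) + 10*(20 + 11) = -2548 + 10*31 = -2548 + 310 = -2238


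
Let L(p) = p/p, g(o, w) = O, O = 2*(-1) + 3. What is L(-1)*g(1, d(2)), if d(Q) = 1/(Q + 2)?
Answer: 1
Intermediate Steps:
d(Q) = 1/(2 + Q)
O = 1 (O = -2 + 3 = 1)
g(o, w) = 1
L(p) = 1
L(-1)*g(1, d(2)) = 1*1 = 1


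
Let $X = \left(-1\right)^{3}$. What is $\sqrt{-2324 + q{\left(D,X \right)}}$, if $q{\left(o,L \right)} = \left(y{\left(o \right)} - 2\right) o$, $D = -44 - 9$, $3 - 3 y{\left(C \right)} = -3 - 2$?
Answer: $\frac{i \sqrt{21234}}{3} \approx 48.573 i$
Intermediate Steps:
$y{\left(C \right)} = \frac{8}{3}$ ($y{\left(C \right)} = 1 - \frac{-3 - 2}{3} = 1 - - \frac{5}{3} = 1 + \frac{5}{3} = \frac{8}{3}$)
$X = -1$
$D = -53$ ($D = -44 - 9 = -53$)
$q{\left(o,L \right)} = \frac{2 o}{3}$ ($q{\left(o,L \right)} = \left(\frac{8}{3} - 2\right) o = \frac{2 o}{3}$)
$\sqrt{-2324 + q{\left(D,X \right)}} = \sqrt{-2324 + \frac{2}{3} \left(-53\right)} = \sqrt{-2324 - \frac{106}{3}} = \sqrt{- \frac{7078}{3}} = \frac{i \sqrt{21234}}{3}$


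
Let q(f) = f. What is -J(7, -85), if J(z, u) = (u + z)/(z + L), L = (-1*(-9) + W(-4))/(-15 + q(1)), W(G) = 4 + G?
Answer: 1092/89 ≈ 12.270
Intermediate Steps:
L = -9/14 (L = (-1*(-9) + (4 - 4))/(-15 + 1) = (9 + 0)/(-14) = 9*(-1/14) = -9/14 ≈ -0.64286)
J(z, u) = (u + z)/(-9/14 + z) (J(z, u) = (u + z)/(z - 9/14) = (u + z)/(-9/14 + z))
-J(7, -85) = -14*(-85 + 7)/(-9 + 14*7) = -14*(-78)/(-9 + 98) = -14*(-78)/89 = -1*(-1092/89) = 1092/89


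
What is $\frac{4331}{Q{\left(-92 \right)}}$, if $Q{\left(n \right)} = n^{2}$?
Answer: $\frac{4331}{8464} \approx 0.5117$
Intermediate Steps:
$\frac{4331}{Q{\left(-92 \right)}} = \frac{4331}{\left(-92\right)^{2}} = \frac{4331}{8464}$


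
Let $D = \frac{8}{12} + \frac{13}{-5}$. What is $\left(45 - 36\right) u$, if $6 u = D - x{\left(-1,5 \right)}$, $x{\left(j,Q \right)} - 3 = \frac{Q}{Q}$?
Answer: $- \frac{89}{10} \approx -8.9$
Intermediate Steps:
$x{\left(j,Q \right)} = 4$ ($x{\left(j,Q \right)} = 3 + \frac{Q}{Q} = 3 + 1 = 4$)
$D = - \frac{29}{15}$ ($D = 8 \cdot \frac{1}{12} + 13 \left(- \frac{1}{5}\right) = \frac{2}{3} - \frac{13}{5} = - \frac{29}{15} \approx -1.9333$)
$u = - \frac{89}{90}$ ($u = \frac{- \frac{29}{15} - 4}{6} = \frac{1}{6} \left(- \frac{89}{15}\right) = - \frac{89}{90} \approx -0.98889$)
$\left(45 - 36\right) u = \left(45 - 36\right) \left(- \frac{89}{90}\right) = 9 \left(- \frac{89}{90}\right) = - \frac{89}{10}$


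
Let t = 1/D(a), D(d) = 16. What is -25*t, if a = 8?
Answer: -25/16 ≈ -1.5625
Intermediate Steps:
t = 1/16 ≈ 0.062500
-25*t = -25*1/16 = -25/16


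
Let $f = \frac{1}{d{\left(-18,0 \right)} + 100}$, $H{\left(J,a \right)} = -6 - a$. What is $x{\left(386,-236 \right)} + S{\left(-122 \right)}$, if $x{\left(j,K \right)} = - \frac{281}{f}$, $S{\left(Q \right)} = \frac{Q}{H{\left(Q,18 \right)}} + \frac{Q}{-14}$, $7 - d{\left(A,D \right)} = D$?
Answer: $- \frac{2524469}{84} \approx -30053.0$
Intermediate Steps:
$d{\left(A,D \right)} = 7 - D$
$S{\left(Q \right)} = - \frac{19 Q}{168}$ ($S{\left(Q \right)} = \frac{Q}{-6 - 18} + \frac{Q}{-14} = \frac{Q}{-6 - 18} + Q \left(- \frac{1}{14}\right) = \frac{Q}{-24} - \frac{Q}{14} = Q \left(- \frac{1}{24}\right) - \frac{Q}{14} = - \frac{Q}{24} - \frac{Q}{14} = - \frac{19 Q}{168}$)
$f = \frac{1}{107}$ ($f = \frac{1}{\left(7 - 0\right) + 100} = \frac{1}{\left(7 + 0\right) + 100} = \frac{1}{7 + 100} = \frac{1}{107} \approx 0.0093458$)
$x{\left(j,K \right)} = -30067$ ($x{\left(j,K \right)} = - 281 \frac{1}{\frac{1}{107}} = \left(-281\right) 107 = -30067$)
$x{\left(386,-236 \right)} + S{\left(-122 \right)} = -30067 - - \frac{1159}{84} = -30067 + \frac{1159}{84} = - \frac{2524469}{84}$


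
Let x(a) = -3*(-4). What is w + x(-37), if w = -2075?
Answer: -2063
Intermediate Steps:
x(a) = 12
w + x(-37) = -2075 + 12 = -2063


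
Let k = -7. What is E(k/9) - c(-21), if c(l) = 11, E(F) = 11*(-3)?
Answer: -44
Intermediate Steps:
E(F) = -33
E(k/9) - c(-21) = -33 - 1*11 = -33 - 11 = -44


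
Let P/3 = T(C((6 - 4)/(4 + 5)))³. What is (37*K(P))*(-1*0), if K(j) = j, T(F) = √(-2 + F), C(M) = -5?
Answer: 0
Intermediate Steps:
P = -21*I*√7 (P = 3*(√(-2 - 5))³ = 3*(√(-7))³ = 3*(I*√7)³ = 3*(-7*I*√7) = -21*I*√7 ≈ -55.561*I)
(37*K(P))*(-1*0) = (37*(-21*I*√7))*(-1*0) = -777*I*√7*0 = 0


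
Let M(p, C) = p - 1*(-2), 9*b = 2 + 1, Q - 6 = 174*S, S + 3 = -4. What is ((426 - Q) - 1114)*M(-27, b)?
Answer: -13100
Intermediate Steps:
S = -7 (S = -3 - 4 = -7)
Q = -1212 (Q = 6 + 174*(-7) = 6 - 1218 = -1212)
b = 1/3 (b = (2 + 1)/9 = (1/9)*3 = 1/3 ≈ 0.33333)
M(p, C) = 2 + p (M(p, C) = p + 2 = 2 + p)
((426 - Q) - 1114)*M(-27, b) = ((426 - 1*(-1212)) - 1114)*(2 - 27) = ((426 + 1212) - 1114)*(-25) = (1638 - 1114)*(-25) = 524*(-25) = -13100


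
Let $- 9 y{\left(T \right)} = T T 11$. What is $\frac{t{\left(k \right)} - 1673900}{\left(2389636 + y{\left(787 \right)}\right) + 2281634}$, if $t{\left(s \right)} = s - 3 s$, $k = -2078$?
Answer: $- \frac{15027696}{35228371} \approx -0.42658$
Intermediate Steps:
$y{\left(T \right)} = - \frac{11 T^{2}}{9}$ ($y{\left(T \right)} = - \frac{T T 11}{9} = - \frac{T^{2} \cdot 11}{9} = - \frac{11 T^{2}}{9}$)
$t{\left(s \right)} = - 2 s$
$\frac{t{\left(k \right)} - 1673900}{\left(2389636 + y{\left(787 \right)}\right) + 2281634} = \frac{\left(-2\right) \left(-2078\right) - 1673900}{\left(2389636 - \frac{11 \cdot 787^{2}}{9}\right) + 2281634} = \frac{4156 - 1673900}{\left(2389636 - \frac{6813059}{9}\right) + 2281634} = - \frac{1669744}{\left(2389636 - \frac{6813059}{9}\right) + 2281634} = - \frac{1669744}{\frac{14693665}{9} + 2281634} = - \frac{1669744}{\frac{35228371}{9}} = \left(-1669744\right) \frac{9}{35228371} = - \frac{15027696}{35228371}$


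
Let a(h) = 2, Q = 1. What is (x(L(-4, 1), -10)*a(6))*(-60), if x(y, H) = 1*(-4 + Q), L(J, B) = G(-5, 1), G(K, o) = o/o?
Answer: 360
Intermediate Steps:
G(K, o) = 1
L(J, B) = 1
x(y, H) = -3 (x(y, H) = 1*(-4 + 1) = 1*(-3) = -3)
(x(L(-4, 1), -10)*a(6))*(-60) = -3*2*(-60) = -6*(-60) = 360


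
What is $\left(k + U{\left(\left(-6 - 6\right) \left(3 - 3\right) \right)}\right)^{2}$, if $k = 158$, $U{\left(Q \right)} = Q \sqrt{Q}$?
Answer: $24964$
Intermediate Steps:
$U{\left(Q \right)} = Q^{\frac{3}{2}}$
$\left(k + U{\left(\left(-6 - 6\right) \left(3 - 3\right) \right)}\right)^{2} = \left(158 + \left(\left(-6 - 6\right) \left(3 - 3\right)\right)^{\frac{3}{2}}\right)^{2} = \left(158 + \left(\left(-12\right) 0\right)^{\frac{3}{2}}\right)^{2} = \left(158 + 0^{\frac{3}{2}}\right)^{2} = \left(158 + 0\right)^{2} = 158^{2} = 24964$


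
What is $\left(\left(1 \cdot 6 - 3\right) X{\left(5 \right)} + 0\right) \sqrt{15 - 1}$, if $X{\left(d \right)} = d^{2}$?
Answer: $75 \sqrt{14} \approx 280.62$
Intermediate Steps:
$\left(\left(1 \cdot 6 - 3\right) X{\left(5 \right)} + 0\right) \sqrt{15 - 1} = \left(\left(1 \cdot 6 - 3\right) 5^{2} + 0\right) \sqrt{15 - 1} = \left(\left(6 - 3\right) 25 + 0\right) \sqrt{14} = \left(3 \cdot 25 + 0\right) \sqrt{14} = \left(75 + 0\right) \sqrt{14} = 75 \sqrt{14}$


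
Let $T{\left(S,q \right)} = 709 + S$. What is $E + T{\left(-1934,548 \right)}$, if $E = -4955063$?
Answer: $-4956288$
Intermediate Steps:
$E + T{\left(-1934,548 \right)} = -4955063 + \left(709 - 1934\right) = -4955063 - 1225 = -4956288$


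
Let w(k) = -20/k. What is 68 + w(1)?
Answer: 48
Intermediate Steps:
68 + w(1) = 68 - 20/1 = 68 - 20*1 = 68 - 20 = 48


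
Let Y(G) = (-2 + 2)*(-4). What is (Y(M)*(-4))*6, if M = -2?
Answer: 0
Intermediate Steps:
Y(G) = 0 (Y(G) = 0*(-4) = 0)
(Y(M)*(-4))*6 = (0*(-4))*6 = 0*6 = 0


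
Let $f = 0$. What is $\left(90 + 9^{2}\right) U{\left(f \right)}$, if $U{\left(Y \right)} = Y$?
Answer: $0$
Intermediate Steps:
$\left(90 + 9^{2}\right) U{\left(f \right)} = \left(90 + 9^{2}\right) 0 = \left(90 + 81\right) 0 = 171 \cdot 0 = 0$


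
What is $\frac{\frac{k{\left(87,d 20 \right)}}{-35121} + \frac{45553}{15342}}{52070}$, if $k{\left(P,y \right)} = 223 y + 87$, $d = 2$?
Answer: $\frac{487227173}{9352229903580} \approx 5.2097 \cdot 10^{-5}$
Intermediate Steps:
$k{\left(P,y \right)} = 87 + 223 y$
$\frac{\frac{k{\left(87,d 20 \right)}}{-35121} + \frac{45553}{15342}}{52070} = \frac{\frac{87 + 223 \cdot 2 \cdot 20}{-35121} + \frac{45553}{15342}}{52070} = \left(\left(87 + 223 \cdot 40\right) \left(- \frac{1}{35121}\right) + 45553 \cdot \frac{1}{15342}\right) \frac{1}{52070} = \left(\left(87 + 8920\right) \left(- \frac{1}{35121}\right) + \frac{45553}{15342}\right) \frac{1}{52070} = \left(9007 \left(- \frac{1}{35121}\right) + \frac{45553}{15342}\right) \frac{1}{52070} = \left(- \frac{9007}{35121} + \frac{45553}{15342}\right) \frac{1}{52070} = \frac{487227173}{179608794} \cdot \frac{1}{52070} = \frac{487227173}{9352229903580}$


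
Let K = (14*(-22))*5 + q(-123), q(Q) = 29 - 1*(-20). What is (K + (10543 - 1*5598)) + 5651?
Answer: 9105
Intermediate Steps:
q(Q) = 49 (q(Q) = 29 + 20 = 49)
K = -1491 (K = (14*(-22))*5 + 49 = -308*5 + 49 = -1540 + 49 = -1491)
(K + (10543 - 1*5598)) + 5651 = (-1491 + (10543 - 1*5598)) + 5651 = (-1491 + (10543 - 5598)) + 5651 = (-1491 + 4945) + 5651 = 3454 + 5651 = 9105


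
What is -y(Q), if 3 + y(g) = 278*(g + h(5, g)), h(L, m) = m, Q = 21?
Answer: -11673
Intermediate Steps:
y(g) = -3 + 556*g (y(g) = -3 + 278*(g + g) = -3 + 278*(2*g) = -3 + 556*g)
-y(Q) = -(-3 + 556*21) = -(-3 + 11676) = -1*11673 = -11673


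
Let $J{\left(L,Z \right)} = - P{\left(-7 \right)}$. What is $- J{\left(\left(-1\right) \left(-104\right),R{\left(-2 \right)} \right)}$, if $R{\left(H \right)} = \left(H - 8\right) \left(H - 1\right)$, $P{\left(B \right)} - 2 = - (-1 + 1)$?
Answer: $2$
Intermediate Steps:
$P{\left(B \right)} = 2$ ($P{\left(B \right)} = 2 - \left(-1 + 1\right) = 2 - 0 = 2 + 0 = 2$)
$R{\left(H \right)} = \left(-1 + H\right) \left(-8 + H\right)$ ($R{\left(H \right)} = \left(-8 + H\right) \left(-1 + H\right) = \left(-1 + H\right) \left(-8 + H\right)$)
$J{\left(L,Z \right)} = -2$ ($J{\left(L,Z \right)} = \left(-1\right) 2 = -2$)
$- J{\left(\left(-1\right) \left(-104\right),R{\left(-2 \right)} \right)} = \left(-1\right) \left(-2\right) = 2$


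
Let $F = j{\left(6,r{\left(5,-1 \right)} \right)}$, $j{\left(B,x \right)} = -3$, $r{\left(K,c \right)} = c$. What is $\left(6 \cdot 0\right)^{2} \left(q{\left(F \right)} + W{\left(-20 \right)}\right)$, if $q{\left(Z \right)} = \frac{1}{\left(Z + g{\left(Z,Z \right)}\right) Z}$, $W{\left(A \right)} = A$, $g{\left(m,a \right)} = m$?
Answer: $0$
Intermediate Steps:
$F = -3$
$q{\left(Z \right)} = \frac{1}{2 Z^{2}}$ ($q{\left(Z \right)} = \frac{1}{\left(Z + Z\right) Z} = \frac{1}{2 Z Z} = \frac{\frac{1}{2} \frac{1}{Z}}{Z} = \frac{1}{2 Z^{2}}$)
$\left(6 \cdot 0\right)^{2} \left(q{\left(F \right)} + W{\left(-20 \right)}\right) = \left(6 \cdot 0\right)^{2} \left(\frac{1}{2 \cdot 9} - 20\right) = 0^{2} \left(\frac{1}{2} \cdot \frac{1}{9} - 20\right) = 0 \left(\frac{1}{18} - 20\right) = 0 \left(- \frac{359}{18}\right) = 0$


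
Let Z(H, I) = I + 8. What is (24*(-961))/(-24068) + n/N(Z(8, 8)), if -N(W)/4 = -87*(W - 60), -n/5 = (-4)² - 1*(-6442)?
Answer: 12844451/4187832 ≈ 3.0671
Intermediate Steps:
Z(H, I) = 8 + I
n = -32290 (n = -5*((-4)² - 1*(-6442)) = -5*(16 + 6442) = -5*6458 = -32290)
N(W) = -20880 + 348*W (N(W) = -(-348)*(W - 60) = -(-348)*(-60 + W) = -4*(5220 - 87*W) = -20880 + 348*W)
(24*(-961))/(-24068) + n/N(Z(8, 8)) = (24*(-961))/(-24068) - 32290/(-20880 + 348*(8 + 8)) = -23064*(-1/24068) - 32290/(-20880 + 348*16) = 5766/6017 - 32290/(-20880 + 5568) = 5766/6017 - 32290/(-15312) = 5766/6017 - 32290*(-1/15312) = 5766/6017 + 16145/7656 = 12844451/4187832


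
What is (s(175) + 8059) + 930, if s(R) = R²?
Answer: 39614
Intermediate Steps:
(s(175) + 8059) + 930 = (175² + 8059) + 930 = (30625 + 8059) + 930 = 38684 + 930 = 39614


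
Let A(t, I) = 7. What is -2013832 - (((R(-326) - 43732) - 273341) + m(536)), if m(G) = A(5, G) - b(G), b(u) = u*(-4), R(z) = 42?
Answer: -1698952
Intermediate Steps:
b(u) = -4*u
m(G) = 7 + 4*G (m(G) = 7 - (-4)*G = 7 + 4*G)
-2013832 - (((R(-326) - 43732) - 273341) + m(536)) = -2013832 - (((42 - 43732) - 273341) + (7 + 4*536)) = -2013832 - ((-43690 - 273341) + (7 + 2144)) = -2013832 - (-317031 + 2151) = -2013832 - 1*(-314880) = -2013832 + 314880 = -1698952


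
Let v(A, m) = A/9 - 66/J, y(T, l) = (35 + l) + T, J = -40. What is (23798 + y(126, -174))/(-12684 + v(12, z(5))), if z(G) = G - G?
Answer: -1427100/760861 ≈ -1.8756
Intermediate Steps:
y(T, l) = 35 + T + l
z(G) = 0
v(A, m) = 33/20 + A/9 (v(A, m) = A/9 - 66/(-40) = A*(⅑) - 66*(-1/40) = A/9 + 33/20 = 33/20 + A/9)
(23798 + y(126, -174))/(-12684 + v(12, z(5))) = (23798 + (35 + 126 - 174))/(-12684 + (33/20 + (⅑)*12)) = (23798 - 13)/(-12684 + (33/20 + 4/3)) = 23785/(-12684 + 179/60) = 23785/(-760861/60) = 23785*(-60/760861) = -1427100/760861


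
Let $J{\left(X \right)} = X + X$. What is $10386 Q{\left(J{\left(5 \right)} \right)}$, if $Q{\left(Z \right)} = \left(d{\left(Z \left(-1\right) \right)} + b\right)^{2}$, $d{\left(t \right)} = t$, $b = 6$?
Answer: $166176$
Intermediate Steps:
$J{\left(X \right)} = 2 X$
$Q{\left(Z \right)} = \left(6 - Z\right)^{2}$ ($Q{\left(Z \right)} = \left(Z \left(-1\right) + 6\right)^{2} = \left(- Z + 6\right)^{2} = \left(6 - Z\right)^{2}$)
$10386 Q{\left(J{\left(5 \right)} \right)} = 10386 \left(-6 + 2 \cdot 5\right)^{2} = 10386 \left(-6 + 10\right)^{2} = 10386 \cdot 4^{2} = 10386 \cdot 16 = 166176$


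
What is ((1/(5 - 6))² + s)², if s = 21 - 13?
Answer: 81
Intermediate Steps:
s = 8
((1/(5 - 6))² + s)² = ((1/(5 - 6))² + 8)² = ((1/(-1))² + 8)² = ((-1)² + 8)² = (1 + 8)² = 9² = 81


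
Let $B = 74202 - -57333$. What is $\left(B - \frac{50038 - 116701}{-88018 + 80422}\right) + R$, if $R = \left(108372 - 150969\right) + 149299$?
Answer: $\frac{201064621}{844} \approx 2.3823 \cdot 10^{5}$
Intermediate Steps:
$R = 106702$ ($R = -42597 + 149299 = 106702$)
$B = 131535$ ($B = 74202 + 57333 = 131535$)
$\left(B - \frac{50038 - 116701}{-88018 + 80422}\right) + R = \left(131535 - \frac{50038 - 116701}{-88018 + 80422}\right) + 106702 = \left(131535 - - \frac{66663}{-7596}\right) + 106702 = \left(131535 - \left(-66663\right) \left(- \frac{1}{7596}\right)\right) + 106702 = \left(131535 - \frac{7407}{844}\right) + 106702 = \frac{111008133}{844} + 106702 = \frac{201064621}{844}$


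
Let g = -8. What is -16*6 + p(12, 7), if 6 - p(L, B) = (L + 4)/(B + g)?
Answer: -74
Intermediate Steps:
p(L, B) = 6 - (4 + L)/(-8 + B) (p(L, B) = 6 - (L + 4)/(B - 8) = 6 - (4 + L)/(-8 + B))
-16*6 + p(12, 7) = -16*6 + (-52 - 1*12 + 6*7)/(-8 + 7) = -96 + (-52 - 12 + 42)/(-1) = -96 - 1*(-22) = -96 + 22 = -74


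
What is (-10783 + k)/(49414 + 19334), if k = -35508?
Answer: -2723/4044 ≈ -0.67334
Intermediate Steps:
(-10783 + k)/(49414 + 19334) = (-10783 - 35508)/(49414 + 19334) = -46291/68748 = -46291*1/68748 = -2723/4044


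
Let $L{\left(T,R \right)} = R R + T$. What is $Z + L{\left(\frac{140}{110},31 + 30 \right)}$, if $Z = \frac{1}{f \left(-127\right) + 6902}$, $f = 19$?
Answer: $\frac{183802116}{49379} \approx 3722.3$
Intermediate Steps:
$L{\left(T,R \right)} = T + R^{2}$ ($L{\left(T,R \right)} = R^{2} + T = T + R^{2}$)
$Z = \frac{1}{4489}$ ($Z = \frac{1}{19 \left(-127\right) + 6902} = \frac{1}{-2413 + 6902} = \frac{1}{4489} \approx 0.00022277$)
$Z + L{\left(\frac{140}{110},31 + 30 \right)} = \frac{1}{4489} + \left(\frac{140}{110} + \left(31 + 30\right)^{2}\right) = \frac{1}{4489} + \left(140 \cdot \frac{1}{110} + 61^{2}\right) = \frac{1}{4489} + \left(\frac{14}{11} + 3721\right) = \frac{1}{4489} + \frac{40945}{11} = \frac{183802116}{49379}$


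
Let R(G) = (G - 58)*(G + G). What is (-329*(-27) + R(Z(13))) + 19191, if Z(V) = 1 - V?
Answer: 29754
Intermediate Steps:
R(G) = 2*G*(-58 + G) (R(G) = (-58 + G)*(2*G) = 2*G*(-58 + G))
(-329*(-27) + R(Z(13))) + 19191 = (-329*(-27) + 2*(1 - 1*13)*(-58 + (1 - 1*13))) + 19191 = (8883 + 2*(1 - 13)*(-58 + (1 - 13))) + 19191 = (8883 + 2*(-12)*(-58 - 12)) + 19191 = (8883 + 2*(-12)*(-70)) + 19191 = (8883 + 1680) + 19191 = 10563 + 19191 = 29754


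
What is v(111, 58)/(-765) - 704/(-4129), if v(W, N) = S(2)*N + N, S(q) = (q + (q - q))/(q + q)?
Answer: 59779/1052895 ≈ 0.056776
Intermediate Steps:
S(q) = 1/2 (S(q) = (q + 0)/((2*q)) = q*(1/(2*q)) = 1/2)
v(W, N) = 3*N/2 (v(W, N) = N/2 + N = 3*N/2)
v(111, 58)/(-765) - 704/(-4129) = ((3/2)*58)/(-765) - 704/(-4129) = 87*(-1/765) - 704*(-1/4129) = -29/255 + 704/4129 = 59779/1052895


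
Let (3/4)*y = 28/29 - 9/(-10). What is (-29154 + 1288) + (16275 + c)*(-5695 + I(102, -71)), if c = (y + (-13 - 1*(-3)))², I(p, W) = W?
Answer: -5941346343428/63075 ≈ -9.4195e+7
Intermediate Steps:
y = 1082/435 (y = 4*(28/29 - 9/(-10))/3 = 4*(28*(1/29) - 9*(-⅒))/3 = 4*(28/29 + 9/10)/3 = (4/3)*(541/290) = 1082/435 ≈ 2.4874)
c = 10679824/189225 (c = (1082/435 + (-13 - 1*(-3)))² = (1082/435 + (-13 + 3))² = (1082/435 - 10)² = (-3268/435)² = 10679824/189225 ≈ 56.440)
(-29154 + 1288) + (16275 + c)*(-5695 + I(102, -71)) = (-29154 + 1288) + (16275 + 10679824/189225)*(-5695 - 71) = -27866 + (3090316699/189225)*(-5766) = -27866 - 5939588695478/63075 = -5941346343428/63075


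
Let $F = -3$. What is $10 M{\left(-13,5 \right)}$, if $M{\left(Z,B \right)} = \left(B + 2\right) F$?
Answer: $-210$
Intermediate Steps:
$M{\left(Z,B \right)} = -6 - 3 B$ ($M{\left(Z,B \right)} = \left(B + 2\right) \left(-3\right) = \left(2 + B\right) \left(-3\right) = -6 - 3 B$)
$10 M{\left(-13,5 \right)} = 10 \left(-6 - 15\right) = 10 \left(-21\right) = -210$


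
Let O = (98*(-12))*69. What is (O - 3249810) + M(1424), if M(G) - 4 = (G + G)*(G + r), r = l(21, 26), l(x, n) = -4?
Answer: 713210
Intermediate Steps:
r = -4
O = -81144 (O = -1176*69 = -81144)
M(G) = 4 + 2*G*(-4 + G) (M(G) = 4 + (G + G)*(G - 4) = 4 + (2*G)*(-4 + G) = 4 + 2*G*(-4 + G))
(O - 3249810) + M(1424) = (-81144 - 3249810) + (4 - 8*1424 + 2*1424²) = -3330954 + (4 - 11392 + 2*2027776) = -3330954 + (4 - 11392 + 4055552) = -3330954 + 4044164 = 713210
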